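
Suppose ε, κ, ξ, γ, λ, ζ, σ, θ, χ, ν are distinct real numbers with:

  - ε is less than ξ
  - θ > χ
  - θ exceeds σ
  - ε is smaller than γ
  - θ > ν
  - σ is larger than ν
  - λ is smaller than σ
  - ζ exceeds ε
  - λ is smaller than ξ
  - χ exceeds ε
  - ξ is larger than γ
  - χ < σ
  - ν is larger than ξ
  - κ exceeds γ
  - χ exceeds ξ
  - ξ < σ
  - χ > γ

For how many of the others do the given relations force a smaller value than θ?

From θ the given relations immediately reach ν, χ, σ.
From those, ε, γ, λ, ξ — 7 in total.
Nothing else is reachable below θ; 7 in all.

7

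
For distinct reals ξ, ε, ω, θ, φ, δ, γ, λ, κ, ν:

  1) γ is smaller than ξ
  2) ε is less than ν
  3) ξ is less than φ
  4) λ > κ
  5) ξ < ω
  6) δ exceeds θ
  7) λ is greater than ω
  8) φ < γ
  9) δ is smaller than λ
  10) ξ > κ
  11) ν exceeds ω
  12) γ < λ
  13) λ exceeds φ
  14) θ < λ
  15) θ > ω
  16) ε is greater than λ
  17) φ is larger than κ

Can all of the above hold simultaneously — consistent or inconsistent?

inconsistent

We have ξ < φ stated directly, yet also φ < γ < ξ by chaining the others — so φ < ξ. Contradiction.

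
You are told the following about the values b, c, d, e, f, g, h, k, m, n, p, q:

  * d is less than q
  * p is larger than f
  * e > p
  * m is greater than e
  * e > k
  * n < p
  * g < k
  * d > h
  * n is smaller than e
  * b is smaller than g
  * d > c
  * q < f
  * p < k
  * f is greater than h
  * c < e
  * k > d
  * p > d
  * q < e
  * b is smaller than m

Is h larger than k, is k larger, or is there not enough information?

h < d and d < q give h < q.
Then q < f extends the chain to f.
Then f < p extends the chain to p.
With p < k: h < d < q < f < p < k.
So k is larger.

k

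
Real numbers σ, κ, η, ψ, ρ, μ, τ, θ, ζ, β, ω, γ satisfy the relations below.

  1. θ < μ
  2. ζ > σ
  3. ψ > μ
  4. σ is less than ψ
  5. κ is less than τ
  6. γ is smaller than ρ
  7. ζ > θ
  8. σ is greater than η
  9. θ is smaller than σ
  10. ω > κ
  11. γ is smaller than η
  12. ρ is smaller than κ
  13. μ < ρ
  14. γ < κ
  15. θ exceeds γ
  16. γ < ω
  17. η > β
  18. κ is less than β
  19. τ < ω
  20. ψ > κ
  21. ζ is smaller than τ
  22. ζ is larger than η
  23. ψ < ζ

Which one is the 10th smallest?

Chaining the given pairs: γ < θ < μ < ρ < κ < β < η < σ < ψ < ζ < τ < ω.
Counting 10 from the smallest end gives ζ.

ζ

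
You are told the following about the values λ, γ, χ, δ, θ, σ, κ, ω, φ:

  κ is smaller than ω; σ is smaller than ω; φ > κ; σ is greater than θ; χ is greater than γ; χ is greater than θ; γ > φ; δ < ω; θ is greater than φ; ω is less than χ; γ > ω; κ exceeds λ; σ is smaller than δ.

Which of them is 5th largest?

The consecutive relations fix a unique order: λ < κ < φ < θ < σ < δ < ω < γ < χ.
Counting 5 from the largest end gives σ.

σ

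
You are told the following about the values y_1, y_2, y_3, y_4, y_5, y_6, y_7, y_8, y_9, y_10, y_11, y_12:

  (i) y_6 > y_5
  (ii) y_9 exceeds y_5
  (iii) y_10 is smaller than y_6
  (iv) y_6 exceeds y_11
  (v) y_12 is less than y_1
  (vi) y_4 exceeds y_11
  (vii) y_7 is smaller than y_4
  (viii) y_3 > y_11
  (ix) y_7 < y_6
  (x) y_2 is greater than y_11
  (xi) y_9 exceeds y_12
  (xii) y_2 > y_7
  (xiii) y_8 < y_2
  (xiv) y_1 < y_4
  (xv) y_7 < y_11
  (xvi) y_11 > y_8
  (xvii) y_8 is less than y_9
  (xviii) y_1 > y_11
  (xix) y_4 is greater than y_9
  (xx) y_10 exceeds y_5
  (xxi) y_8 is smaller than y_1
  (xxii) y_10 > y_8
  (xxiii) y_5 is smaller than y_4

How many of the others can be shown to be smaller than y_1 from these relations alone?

4

Directly below y_1: y_8, y_12, y_11.
One step further: y_7 (4 so far).
No other element is forced below y_1 by the given relations, so the count is 4.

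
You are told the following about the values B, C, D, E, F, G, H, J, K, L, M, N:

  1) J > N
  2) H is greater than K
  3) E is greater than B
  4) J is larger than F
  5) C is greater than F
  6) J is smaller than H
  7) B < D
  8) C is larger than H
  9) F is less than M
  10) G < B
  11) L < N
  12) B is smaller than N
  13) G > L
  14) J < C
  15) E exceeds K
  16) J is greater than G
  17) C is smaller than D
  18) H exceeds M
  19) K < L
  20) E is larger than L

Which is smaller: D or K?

K

Following the relations from K: K < L < G < B < N < J < H < C < D.
So K < D; K is the smaller of the two.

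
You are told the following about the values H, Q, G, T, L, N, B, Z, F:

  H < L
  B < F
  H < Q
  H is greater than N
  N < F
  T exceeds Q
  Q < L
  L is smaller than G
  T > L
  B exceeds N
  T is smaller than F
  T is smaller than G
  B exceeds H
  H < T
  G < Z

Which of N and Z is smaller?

N

N < H and H < Q give N < Q.
Then Q < L extends the chain to L.
With L < T: N < H < Q < L < T.
Then T < G extends the chain to G.
With G < Z: N < H < Q < L < T < G < Z.
So N < Z; N is the smaller of the two.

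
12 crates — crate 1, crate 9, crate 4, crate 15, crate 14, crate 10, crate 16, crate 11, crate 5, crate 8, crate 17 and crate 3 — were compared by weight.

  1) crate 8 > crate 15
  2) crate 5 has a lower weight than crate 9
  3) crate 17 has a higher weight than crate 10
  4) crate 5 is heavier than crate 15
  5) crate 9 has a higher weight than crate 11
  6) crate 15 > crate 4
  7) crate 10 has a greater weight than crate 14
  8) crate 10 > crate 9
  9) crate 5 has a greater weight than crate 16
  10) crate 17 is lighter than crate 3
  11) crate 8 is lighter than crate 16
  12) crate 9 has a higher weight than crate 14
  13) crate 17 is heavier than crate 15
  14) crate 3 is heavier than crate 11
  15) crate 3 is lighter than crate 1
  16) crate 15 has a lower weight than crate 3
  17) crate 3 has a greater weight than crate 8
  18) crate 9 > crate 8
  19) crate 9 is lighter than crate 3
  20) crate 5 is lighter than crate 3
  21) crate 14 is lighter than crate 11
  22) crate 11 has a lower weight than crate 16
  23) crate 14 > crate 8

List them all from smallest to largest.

crate 4 < crate 15 < crate 8 < crate 14 < crate 11 < crate 16 < crate 5 < crate 9 < crate 10 < crate 17 < crate 3 < crate 1

Nothing is placed below crate 4, so it is least; from there crate 4 < crate 15; crate 15 < crate 8; crate 8 < crate 14; crate 14 < crate 11; crate 11 < crate 16; crate 16 < crate 5; crate 5 < crate 9; crate 9 < crate 10; crate 10 < crate 17; crate 17 < crate 3; crate 3 < crate 1, each given directly.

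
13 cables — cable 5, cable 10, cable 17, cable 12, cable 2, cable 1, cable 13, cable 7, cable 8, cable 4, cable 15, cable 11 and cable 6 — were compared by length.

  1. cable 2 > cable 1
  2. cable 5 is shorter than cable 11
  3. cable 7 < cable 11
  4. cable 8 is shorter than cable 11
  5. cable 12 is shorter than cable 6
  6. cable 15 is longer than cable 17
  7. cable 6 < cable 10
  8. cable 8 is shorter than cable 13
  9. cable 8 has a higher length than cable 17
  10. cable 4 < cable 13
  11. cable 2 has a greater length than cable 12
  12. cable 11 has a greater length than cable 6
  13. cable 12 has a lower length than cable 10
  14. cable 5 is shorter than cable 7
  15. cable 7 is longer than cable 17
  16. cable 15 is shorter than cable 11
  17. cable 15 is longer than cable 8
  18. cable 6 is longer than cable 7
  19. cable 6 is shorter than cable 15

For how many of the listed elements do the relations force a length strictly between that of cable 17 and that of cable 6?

Chaining upward from cable 17 reaches: cable 7, cable 8, cable 15, cable 10, cable 11, cable 13.
Chaining downward from cable 6 reaches: cable 5, cable 7, cable 12.
Strictly between cable 17 and cable 6 are those in both lists: cable 7 — 1 element.

1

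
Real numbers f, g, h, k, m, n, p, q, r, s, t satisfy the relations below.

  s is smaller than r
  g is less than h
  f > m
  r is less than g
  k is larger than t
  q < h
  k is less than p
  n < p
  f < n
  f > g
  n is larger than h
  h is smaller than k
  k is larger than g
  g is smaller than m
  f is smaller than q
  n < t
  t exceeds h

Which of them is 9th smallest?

The consecutive relations fix a unique order: s < r < g < m < f < q < h < n < t < k < p.
Counting 9 from the smallest end gives t.

t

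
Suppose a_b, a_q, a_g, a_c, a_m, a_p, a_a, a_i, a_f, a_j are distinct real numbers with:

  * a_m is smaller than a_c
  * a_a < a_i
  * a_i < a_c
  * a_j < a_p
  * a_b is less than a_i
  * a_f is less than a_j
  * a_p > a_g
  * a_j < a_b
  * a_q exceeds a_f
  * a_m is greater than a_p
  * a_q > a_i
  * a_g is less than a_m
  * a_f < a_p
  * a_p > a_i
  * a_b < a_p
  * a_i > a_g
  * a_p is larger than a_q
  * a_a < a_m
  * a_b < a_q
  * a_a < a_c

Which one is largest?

a_f is not greatest since a_f < a_p; a_a is not greatest since a_a < a_c; a_g is not greatest since a_g < a_i; a_j is not greatest since a_j < a_b; a_b is not greatest since a_b < a_q; a_i is not greatest since a_i < a_p; a_q is not greatest since a_q < a_p; a_p is not greatest since a_p < a_m; a_m is not greatest since a_m < a_c.
Only a_c has nothing above it, so a_c is the largest.

a_c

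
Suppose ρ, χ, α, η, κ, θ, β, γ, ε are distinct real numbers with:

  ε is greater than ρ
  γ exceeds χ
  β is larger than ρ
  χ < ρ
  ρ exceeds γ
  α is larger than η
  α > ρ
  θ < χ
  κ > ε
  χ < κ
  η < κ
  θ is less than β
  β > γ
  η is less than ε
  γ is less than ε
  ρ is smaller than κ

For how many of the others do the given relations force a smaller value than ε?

5

Directly below ε: η, γ, ρ.
One step further: χ (4 so far).
One step further: θ (5 so far).
No other element is forced below ε by the given relations, so the count is 5.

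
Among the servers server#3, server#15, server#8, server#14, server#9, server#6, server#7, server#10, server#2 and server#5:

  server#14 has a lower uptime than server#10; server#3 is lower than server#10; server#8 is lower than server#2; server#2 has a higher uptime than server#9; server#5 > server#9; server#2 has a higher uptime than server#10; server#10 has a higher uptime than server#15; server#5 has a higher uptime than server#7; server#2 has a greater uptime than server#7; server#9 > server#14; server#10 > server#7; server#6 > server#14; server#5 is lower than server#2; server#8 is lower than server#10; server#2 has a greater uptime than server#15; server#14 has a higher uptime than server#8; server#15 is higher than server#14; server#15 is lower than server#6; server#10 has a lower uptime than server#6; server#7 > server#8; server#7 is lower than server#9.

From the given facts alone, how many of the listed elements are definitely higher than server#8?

8

From server#8 the given relations immediately reach server#14, server#7, server#10, server#2.
From those, server#15, server#9, server#5, server#6 — 8 in total.
Nothing else is reachable above server#8; 8 in all.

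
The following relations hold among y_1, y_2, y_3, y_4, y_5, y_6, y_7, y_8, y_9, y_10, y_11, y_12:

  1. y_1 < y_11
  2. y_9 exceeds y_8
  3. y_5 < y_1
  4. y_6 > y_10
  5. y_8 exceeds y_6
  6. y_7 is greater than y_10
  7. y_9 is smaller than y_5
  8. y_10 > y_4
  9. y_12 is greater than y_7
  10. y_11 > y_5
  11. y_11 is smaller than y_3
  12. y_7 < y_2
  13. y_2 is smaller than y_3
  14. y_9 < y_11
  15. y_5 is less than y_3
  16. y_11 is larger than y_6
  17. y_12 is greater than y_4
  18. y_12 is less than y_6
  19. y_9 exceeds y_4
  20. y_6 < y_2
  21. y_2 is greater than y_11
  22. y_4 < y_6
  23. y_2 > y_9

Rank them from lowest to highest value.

The consecutive links are each given: y_4 < y_10; y_10 < y_7; y_7 < y_12; y_12 < y_6; y_6 < y_8; y_8 < y_9; y_9 < y_5; y_5 < y_1; y_1 < y_11; y_11 < y_2; y_2 < y_3.

y_4 < y_10 < y_7 < y_12 < y_6 < y_8 < y_9 < y_5 < y_1 < y_11 < y_2 < y_3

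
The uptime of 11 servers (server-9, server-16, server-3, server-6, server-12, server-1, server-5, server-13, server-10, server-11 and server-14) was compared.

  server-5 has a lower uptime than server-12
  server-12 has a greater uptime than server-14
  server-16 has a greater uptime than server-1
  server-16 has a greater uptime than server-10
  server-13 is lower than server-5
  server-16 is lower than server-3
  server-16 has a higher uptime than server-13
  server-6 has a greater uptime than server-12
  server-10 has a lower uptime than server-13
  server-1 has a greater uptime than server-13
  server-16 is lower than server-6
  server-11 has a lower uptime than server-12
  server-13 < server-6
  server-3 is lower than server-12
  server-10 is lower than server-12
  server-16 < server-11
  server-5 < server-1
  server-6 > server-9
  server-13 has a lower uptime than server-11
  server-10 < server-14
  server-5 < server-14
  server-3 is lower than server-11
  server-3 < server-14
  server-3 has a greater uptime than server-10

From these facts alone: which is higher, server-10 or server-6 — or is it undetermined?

server-10 < server-13 < server-5 < server-1 < server-16 < server-3 < server-11 < server-12 < server-6, by transitivity through server-13, server-5, server-1, server-16, server-3, server-11, server-12.
So server-6 is higher.

server-6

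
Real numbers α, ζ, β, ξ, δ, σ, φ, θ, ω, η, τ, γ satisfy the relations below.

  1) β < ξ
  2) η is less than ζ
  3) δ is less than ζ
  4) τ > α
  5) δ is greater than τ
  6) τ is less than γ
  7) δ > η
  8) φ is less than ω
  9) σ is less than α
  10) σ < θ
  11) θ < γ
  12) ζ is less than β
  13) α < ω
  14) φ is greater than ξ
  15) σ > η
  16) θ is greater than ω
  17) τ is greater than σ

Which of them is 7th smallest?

The consecutive relations fix a unique order: η < σ < α < τ < δ < ζ < β < ξ < φ < ω < θ < γ.
The 7th smallest is β.

β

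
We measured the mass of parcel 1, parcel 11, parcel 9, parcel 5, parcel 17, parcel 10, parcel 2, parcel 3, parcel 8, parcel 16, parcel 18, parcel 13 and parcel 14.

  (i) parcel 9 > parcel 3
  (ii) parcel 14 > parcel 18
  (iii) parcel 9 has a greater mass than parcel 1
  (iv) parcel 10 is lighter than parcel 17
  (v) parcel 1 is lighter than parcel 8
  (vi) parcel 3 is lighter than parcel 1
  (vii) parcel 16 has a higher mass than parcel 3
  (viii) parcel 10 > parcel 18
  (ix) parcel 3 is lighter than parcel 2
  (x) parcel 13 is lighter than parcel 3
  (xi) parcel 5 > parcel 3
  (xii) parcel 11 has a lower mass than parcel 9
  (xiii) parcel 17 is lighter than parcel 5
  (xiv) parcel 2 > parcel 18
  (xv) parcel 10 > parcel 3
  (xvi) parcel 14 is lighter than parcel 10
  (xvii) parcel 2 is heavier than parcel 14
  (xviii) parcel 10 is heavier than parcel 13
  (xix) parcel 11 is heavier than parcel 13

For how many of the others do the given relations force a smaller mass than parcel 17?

5

Directly below parcel 17: parcel 10.
One step further: parcel 18, parcel 13, parcel 14, parcel 3 (5 so far).
No other element is forced below parcel 17 by the given relations, so the count is 5.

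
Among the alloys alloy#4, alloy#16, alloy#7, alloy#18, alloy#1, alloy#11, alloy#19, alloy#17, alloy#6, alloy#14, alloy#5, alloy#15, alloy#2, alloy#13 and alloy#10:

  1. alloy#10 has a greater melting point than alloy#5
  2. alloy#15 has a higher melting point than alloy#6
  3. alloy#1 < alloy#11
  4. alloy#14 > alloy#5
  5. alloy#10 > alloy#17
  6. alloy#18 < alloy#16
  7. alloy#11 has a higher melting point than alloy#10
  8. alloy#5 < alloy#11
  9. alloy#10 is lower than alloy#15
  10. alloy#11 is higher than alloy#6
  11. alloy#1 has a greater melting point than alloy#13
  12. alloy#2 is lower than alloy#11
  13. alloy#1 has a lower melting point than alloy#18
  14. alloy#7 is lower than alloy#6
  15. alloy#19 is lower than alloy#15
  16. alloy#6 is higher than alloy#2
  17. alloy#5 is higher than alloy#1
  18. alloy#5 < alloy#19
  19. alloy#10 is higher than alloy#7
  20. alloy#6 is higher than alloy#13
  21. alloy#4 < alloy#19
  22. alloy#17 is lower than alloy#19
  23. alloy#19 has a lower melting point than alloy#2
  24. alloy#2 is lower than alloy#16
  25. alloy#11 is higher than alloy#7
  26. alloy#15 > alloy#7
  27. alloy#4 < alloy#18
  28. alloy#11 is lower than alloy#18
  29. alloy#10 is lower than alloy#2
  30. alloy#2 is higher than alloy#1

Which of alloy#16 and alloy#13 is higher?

alloy#13 < alloy#1 and alloy#1 < alloy#5 give alloy#13 < alloy#5.
With alloy#5 < alloy#10: alloy#13 < alloy#1 < alloy#5 < alloy#10.
Then alloy#10 < alloy#2 extends the chain to alloy#2.
Then alloy#2 < alloy#6 extends the chain to alloy#6.
Then alloy#6 < alloy#11 extends the chain to alloy#11.
With alloy#11 < alloy#18: alloy#13 < alloy#1 < alloy#5 < alloy#10 < alloy#2 < alloy#6 < alloy#11 < alloy#18.
Then alloy#18 < alloy#16 extends the chain to alloy#16.
So alloy#13 < alloy#16; alloy#16 is the higher of the two.

alloy#16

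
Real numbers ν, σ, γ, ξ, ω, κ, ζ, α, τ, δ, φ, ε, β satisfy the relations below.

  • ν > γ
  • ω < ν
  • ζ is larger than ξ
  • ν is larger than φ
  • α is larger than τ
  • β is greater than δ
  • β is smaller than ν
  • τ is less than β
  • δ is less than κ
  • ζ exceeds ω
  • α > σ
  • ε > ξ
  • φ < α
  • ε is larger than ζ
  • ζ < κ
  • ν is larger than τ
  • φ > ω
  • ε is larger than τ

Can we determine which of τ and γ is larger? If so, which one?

Following every chain through γ: above γ we get ν.
τ is not reached, and no chain runs the other way from τ to γ.
So the given relations leave the order of γ and τ undetermined.

undetermined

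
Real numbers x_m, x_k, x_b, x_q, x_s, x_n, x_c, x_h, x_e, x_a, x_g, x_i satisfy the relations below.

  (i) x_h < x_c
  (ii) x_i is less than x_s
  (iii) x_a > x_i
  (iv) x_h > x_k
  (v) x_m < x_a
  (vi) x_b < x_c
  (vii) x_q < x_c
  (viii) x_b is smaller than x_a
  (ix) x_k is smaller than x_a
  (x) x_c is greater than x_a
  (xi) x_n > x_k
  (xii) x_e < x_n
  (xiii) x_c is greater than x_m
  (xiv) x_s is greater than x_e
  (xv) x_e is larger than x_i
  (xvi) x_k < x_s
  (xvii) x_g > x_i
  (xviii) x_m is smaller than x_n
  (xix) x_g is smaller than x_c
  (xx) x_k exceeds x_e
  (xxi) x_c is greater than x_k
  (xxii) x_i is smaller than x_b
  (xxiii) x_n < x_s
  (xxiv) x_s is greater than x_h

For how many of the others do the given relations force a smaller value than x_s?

The elements the relations force below x_s are x_m, x_i, x_e, x_k, x_n, x_h — no chain reaches any other.
That is 6.

6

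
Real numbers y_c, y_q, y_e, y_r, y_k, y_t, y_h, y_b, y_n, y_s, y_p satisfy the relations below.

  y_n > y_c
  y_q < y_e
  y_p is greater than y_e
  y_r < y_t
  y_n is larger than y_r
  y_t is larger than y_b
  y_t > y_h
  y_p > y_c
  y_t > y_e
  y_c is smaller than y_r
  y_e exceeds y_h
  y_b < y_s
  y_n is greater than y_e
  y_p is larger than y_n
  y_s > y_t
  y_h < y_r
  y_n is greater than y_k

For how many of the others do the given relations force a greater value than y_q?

5

From y_q the given relations immediately reach y_e.
From those, y_n, y_t, y_p — 4 in total.
From those, y_s — 5 in total.
Nothing else is reachable above y_q; 5 in all.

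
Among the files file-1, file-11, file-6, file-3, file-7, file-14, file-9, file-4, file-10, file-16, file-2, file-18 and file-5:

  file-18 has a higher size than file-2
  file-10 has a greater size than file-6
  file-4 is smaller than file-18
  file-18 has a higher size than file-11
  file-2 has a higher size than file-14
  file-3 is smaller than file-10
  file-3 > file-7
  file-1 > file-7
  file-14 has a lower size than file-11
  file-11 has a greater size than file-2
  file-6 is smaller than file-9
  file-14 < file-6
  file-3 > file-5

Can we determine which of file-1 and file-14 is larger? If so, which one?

undetermined

Following every chain through file-14: above file-14 we get file-2, file-6, file-10, file-11, file-9, file-18.
file-1 is not reached, and no chain runs the other way from file-1 to file-14.
So the given relations leave the order of file-14 and file-1 undetermined.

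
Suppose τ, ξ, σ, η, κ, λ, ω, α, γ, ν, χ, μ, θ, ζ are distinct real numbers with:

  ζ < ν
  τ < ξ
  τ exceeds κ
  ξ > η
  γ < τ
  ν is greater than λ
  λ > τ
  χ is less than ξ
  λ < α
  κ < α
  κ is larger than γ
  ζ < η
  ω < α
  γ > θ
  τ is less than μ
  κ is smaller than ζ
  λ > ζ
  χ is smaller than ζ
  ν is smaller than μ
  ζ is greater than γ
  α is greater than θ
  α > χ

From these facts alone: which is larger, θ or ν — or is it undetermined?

θ < γ and γ < κ give θ < κ.
With κ < ζ: θ < γ < κ < ζ.
With ζ < ν: θ < γ < κ < ζ < ν.
So ν is larger.

ν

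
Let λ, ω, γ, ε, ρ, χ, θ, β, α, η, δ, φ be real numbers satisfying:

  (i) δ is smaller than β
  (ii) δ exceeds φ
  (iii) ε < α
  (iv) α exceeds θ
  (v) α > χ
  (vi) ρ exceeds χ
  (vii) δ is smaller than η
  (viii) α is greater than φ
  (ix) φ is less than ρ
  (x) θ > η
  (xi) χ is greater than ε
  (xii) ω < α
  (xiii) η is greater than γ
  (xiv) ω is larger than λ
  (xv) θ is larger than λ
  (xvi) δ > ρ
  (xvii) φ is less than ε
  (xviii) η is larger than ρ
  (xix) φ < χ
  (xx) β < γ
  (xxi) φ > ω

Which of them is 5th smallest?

The consecutive relations fix a unique order: λ < ω < φ < ε < χ < ρ < δ < β < γ < η < θ < α.
Counting 5 from the smallest end gives χ.

χ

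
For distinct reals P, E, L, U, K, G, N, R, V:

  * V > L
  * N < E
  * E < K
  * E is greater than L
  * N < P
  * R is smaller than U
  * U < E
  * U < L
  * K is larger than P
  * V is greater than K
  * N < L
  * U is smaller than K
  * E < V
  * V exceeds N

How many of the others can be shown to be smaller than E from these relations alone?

4

From E the given relations immediately reach N, U, L.
From those, R — 4 in total.
No other element is forced below E by the given relations, so the count is 4.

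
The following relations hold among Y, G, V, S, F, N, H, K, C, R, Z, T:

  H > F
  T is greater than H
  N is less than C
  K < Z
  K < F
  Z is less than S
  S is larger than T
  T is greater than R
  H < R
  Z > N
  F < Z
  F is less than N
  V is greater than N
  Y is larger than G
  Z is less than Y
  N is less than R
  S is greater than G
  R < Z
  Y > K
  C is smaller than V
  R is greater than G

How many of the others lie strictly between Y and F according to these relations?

4

Chaining upward from F reaches: N, H, R, T, Z, C, S, V.
Chaining downward from Y reaches: K, N, H, G, R, Z.
Strictly between F and Y are those in both lists: N, H, R, Z — 4 elements.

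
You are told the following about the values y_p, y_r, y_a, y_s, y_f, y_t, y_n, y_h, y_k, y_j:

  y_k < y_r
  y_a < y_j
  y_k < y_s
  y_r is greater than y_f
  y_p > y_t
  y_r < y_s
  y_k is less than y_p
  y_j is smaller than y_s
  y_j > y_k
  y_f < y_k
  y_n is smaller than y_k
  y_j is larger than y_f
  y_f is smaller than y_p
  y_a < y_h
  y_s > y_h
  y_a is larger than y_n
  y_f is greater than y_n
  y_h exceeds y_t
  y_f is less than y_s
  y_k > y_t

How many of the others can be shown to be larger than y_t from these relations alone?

The elements the relations force above y_t are y_k, y_p, y_r, y_h, y_j, y_s — no chain reaches any other.
That is 6.

6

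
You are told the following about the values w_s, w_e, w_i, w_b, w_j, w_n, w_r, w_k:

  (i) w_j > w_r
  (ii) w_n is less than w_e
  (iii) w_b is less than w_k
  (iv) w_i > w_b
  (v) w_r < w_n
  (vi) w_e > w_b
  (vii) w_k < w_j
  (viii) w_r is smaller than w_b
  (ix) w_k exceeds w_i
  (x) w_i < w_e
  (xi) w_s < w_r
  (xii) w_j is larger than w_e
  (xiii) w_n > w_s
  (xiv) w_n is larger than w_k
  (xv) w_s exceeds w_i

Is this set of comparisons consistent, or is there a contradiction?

inconsistent

We have w_b < w_i stated directly, yet also w_i < w_s < w_r < w_b by chaining the others — so w_i < w_b. Contradiction.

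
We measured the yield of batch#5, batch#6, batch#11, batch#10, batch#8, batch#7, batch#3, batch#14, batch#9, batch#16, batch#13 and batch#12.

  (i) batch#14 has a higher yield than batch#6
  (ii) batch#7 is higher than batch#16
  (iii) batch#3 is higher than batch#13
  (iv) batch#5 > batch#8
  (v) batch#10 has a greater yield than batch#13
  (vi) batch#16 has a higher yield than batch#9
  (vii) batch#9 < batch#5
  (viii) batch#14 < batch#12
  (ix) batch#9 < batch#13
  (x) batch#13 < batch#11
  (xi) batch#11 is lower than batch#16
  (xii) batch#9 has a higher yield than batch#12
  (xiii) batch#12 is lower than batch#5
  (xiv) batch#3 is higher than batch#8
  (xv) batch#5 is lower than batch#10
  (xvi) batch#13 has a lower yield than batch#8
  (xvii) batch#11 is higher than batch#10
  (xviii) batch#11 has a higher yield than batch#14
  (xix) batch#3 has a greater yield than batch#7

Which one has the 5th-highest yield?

The consecutive relations fix a unique order: batch#6 < batch#14 < batch#12 < batch#9 < batch#13 < batch#8 < batch#5 < batch#10 < batch#11 < batch#16 < batch#7 < batch#3.
The 5th largest is batch#10.

batch#10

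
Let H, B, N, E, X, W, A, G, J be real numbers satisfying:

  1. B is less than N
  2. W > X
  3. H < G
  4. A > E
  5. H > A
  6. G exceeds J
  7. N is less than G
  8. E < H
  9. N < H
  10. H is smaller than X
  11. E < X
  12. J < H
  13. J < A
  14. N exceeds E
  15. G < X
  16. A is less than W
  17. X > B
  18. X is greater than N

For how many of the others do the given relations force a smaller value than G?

6

The elements the relations force below G are J, E, B, A, N, H — no chain reaches any other.
That is 6.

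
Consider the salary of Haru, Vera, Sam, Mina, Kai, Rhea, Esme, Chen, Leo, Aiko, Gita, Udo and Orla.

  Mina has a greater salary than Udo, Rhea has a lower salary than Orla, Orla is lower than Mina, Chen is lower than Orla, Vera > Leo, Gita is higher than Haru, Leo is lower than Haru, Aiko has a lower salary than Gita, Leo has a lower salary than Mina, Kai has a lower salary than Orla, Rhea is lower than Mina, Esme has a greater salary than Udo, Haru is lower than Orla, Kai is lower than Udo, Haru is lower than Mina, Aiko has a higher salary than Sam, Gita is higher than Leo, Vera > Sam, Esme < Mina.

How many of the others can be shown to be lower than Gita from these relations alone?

4

Directly below Gita: Leo, Aiko, Haru.
One step further: Sam (4 so far).
No other element is forced below Gita by the given relations, so the count is 4.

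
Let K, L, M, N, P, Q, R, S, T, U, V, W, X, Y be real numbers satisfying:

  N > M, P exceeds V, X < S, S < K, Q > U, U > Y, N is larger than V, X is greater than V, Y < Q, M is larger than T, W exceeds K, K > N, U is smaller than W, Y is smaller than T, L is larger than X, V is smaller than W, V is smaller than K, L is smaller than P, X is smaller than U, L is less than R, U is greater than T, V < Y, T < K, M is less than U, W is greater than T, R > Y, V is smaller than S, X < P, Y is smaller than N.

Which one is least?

X is not least since V < X; Y is not least since V < Y; L is not least since X < L; R is not least since L < R; S is not least since V < S; T is not least since Y < T; M is not least since T < M; P is not least since V < P; N is not least since M < N; U is not least since M < U; K is not least since N < K; Q is not least since U < Q; W is not least since K < W.
Only V has nothing below it, so V is the least.

V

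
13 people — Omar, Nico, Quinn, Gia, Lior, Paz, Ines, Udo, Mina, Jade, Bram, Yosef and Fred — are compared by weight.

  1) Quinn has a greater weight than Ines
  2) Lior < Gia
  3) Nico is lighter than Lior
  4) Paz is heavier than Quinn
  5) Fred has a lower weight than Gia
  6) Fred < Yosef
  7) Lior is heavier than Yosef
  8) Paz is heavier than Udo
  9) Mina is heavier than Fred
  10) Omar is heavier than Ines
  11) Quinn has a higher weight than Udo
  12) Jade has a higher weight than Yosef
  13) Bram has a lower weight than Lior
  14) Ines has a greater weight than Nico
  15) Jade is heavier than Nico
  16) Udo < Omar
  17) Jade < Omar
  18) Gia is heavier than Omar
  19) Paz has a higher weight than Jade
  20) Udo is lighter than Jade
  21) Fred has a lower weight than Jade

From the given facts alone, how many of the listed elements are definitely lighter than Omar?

Directly below Omar: Ines, Udo, Jade.
One step further: Nico, Fred, Yosef (6 so far).
Nothing else is reachable below Omar; 6 in all.

6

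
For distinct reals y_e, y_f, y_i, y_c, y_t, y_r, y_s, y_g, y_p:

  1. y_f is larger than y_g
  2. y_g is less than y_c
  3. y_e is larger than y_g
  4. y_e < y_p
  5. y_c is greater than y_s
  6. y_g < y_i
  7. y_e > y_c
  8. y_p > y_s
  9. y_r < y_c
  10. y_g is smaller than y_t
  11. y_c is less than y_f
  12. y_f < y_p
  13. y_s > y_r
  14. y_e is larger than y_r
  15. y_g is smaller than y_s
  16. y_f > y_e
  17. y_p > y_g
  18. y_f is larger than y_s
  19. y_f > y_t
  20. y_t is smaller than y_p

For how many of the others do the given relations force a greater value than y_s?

4

The elements the relations force above y_s are y_c, y_e, y_f, y_p — no chain reaches any other.
That is 4.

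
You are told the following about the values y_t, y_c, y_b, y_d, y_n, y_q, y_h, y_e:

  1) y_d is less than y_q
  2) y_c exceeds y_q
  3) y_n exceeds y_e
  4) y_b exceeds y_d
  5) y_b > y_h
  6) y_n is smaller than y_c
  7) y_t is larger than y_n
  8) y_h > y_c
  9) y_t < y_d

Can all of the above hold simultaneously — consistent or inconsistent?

consistent

The single ordering y_e < y_n < y_t < y_d < y_q < y_c < y_h < y_b satisfies every listed relation, so no contradiction arises.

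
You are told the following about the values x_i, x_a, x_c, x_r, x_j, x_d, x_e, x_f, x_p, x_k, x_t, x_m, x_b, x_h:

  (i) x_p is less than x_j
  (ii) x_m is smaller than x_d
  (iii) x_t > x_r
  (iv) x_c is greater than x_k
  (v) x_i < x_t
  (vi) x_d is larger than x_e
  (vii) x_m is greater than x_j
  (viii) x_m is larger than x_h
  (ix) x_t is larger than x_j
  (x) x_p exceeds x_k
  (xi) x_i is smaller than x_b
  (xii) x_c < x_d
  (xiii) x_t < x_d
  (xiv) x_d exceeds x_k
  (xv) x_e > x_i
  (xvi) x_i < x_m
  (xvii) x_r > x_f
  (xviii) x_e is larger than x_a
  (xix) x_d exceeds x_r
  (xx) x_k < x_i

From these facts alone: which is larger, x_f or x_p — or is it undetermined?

Following every chain through x_f: above x_f we get x_r, x_t, x_d.
x_p is not reached, and no chain runs the other way from x_p to x_f.
So the given relations leave the order of x_f and x_p undetermined.

undetermined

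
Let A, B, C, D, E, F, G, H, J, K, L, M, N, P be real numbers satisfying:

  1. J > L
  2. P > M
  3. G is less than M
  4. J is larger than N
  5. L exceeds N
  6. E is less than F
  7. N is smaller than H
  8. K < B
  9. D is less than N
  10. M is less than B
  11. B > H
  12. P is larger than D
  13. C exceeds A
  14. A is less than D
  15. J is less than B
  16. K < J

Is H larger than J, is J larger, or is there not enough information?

undetermined

Following every chain through H: above H we get B; below H we get A, D, N.
J is not reached, and no chain runs the other way from J to H.
So the given relations leave the order of H and J undetermined.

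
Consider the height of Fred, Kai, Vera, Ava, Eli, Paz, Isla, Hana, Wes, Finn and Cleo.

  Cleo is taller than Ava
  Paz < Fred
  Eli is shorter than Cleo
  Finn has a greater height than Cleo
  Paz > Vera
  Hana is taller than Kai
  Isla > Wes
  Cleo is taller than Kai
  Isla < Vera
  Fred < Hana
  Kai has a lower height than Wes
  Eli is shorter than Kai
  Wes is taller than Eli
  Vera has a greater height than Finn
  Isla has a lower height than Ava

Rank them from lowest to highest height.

Each adjacent pair is fixed by a given relation: Eli < Kai; Kai < Wes; Wes < Isla; Isla < Ava; Ava < Cleo; Cleo < Finn; Finn < Vera; Vera < Paz; Paz < Fred; Fred < Hana. Chaining them end to end gives the full order.

Eli < Kai < Wes < Isla < Ava < Cleo < Finn < Vera < Paz < Fred < Hana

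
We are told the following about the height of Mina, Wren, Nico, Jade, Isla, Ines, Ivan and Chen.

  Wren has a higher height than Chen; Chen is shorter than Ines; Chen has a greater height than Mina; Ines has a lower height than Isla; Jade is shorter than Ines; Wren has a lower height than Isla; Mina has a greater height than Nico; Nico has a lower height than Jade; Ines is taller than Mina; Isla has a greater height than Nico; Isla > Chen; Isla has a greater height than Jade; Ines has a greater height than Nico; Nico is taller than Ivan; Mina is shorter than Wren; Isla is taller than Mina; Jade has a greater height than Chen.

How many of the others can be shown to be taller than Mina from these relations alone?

5

From Mina the given relations immediately reach Chen, Wren, Ines, Isla.
From those, Jade — 5 in total.
No other element is forced above Mina by the given relations, so the count is 5.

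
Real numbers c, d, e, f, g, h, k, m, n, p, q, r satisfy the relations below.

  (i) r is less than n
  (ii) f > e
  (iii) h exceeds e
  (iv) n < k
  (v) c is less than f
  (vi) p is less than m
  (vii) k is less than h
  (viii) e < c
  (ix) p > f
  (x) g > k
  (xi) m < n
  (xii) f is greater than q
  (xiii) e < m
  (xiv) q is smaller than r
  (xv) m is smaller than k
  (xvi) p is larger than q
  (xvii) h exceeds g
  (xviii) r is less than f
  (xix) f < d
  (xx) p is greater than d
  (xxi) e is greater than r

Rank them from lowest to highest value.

q < r < e < c < f < d < p < m < n < k < g < h

Nothing is placed below q, so it is least; from there q < r; r < e; e < c; c < f; f < d; d < p; p < m; m < n; n < k; k < g; g < h, each given directly.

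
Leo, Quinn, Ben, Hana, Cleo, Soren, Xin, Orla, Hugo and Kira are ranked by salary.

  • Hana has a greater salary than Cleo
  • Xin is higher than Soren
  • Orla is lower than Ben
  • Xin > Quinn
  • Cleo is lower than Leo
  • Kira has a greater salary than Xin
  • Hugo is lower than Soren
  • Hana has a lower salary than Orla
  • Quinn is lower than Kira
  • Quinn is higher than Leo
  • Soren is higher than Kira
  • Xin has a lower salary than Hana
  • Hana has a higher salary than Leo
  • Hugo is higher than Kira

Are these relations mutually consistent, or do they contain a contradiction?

Chaining the given relations yields Kira < Hugo < Soren < Xin, so Kira < Xin. But one relation states Xin < Kira. These cannot both hold.

inconsistent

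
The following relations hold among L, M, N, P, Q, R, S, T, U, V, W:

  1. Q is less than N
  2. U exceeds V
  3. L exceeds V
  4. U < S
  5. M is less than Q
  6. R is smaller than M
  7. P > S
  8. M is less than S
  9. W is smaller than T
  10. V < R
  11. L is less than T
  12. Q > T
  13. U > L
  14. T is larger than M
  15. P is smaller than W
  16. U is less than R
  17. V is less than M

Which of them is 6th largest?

S

Chaining the given pairs: V < L < U < R < M < S < P < W < T < Q < N.
The 6th largest is S.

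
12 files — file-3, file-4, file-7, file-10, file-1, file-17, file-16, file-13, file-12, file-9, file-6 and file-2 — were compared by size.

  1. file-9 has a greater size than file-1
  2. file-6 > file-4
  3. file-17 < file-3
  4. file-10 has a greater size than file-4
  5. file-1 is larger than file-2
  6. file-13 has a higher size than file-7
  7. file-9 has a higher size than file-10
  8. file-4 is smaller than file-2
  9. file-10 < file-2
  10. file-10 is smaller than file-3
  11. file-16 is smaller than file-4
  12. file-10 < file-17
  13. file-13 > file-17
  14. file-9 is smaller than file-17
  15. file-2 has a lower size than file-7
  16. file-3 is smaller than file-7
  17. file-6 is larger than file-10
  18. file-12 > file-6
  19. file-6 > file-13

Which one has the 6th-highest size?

file-17

Piecing the relations together gives one ordering: file-16 < file-4 < file-10 < file-2 < file-1 < file-9 < file-17 < file-3 < file-7 < file-13 < file-6 < file-12.
The 6th largest is file-17.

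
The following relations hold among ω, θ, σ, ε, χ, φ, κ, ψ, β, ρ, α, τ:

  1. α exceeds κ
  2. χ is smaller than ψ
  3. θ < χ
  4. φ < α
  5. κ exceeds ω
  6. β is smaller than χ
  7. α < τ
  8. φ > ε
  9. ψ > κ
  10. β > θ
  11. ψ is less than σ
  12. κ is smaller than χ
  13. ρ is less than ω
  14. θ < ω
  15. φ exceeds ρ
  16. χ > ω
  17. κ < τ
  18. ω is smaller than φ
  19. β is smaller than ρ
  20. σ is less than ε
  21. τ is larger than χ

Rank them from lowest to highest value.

Each adjacent pair is fixed by a given relation: θ < β; β < ρ; ρ < ω; ω < κ; κ < χ; χ < ψ; ψ < σ; σ < ε; ε < φ; φ < α; α < τ. Chaining them end to end gives the full order.

θ < β < ρ < ω < κ < χ < ψ < σ < ε < φ < α < τ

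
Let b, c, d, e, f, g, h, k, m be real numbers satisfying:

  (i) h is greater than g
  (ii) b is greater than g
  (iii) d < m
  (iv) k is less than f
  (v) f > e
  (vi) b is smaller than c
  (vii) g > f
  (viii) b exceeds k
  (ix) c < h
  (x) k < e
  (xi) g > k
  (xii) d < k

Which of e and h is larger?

e < f and f < g give e < g.
With g < b: e < f < g < b.
With b < c: e < f < g < b < c.
Then c < h extends the chain to h.
So e < h; h is the larger of the two.

h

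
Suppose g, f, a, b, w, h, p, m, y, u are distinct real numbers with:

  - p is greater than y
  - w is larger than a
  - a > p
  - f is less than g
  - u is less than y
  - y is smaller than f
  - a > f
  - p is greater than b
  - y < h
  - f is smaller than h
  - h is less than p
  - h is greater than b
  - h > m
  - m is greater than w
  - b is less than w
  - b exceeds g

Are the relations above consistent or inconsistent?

We have h < p stated directly, yet also p < a < w < m < h by chaining the others — so p < h. Contradiction.

inconsistent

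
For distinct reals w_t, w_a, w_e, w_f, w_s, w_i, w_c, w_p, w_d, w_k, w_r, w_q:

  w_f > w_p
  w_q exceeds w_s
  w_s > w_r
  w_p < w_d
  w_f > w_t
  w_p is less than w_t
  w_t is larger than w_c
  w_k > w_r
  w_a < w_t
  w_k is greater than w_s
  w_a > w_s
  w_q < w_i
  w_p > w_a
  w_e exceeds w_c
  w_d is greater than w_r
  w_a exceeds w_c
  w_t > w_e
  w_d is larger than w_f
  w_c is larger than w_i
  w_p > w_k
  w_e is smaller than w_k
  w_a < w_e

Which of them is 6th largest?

Chaining the given pairs: w_r < w_s < w_q < w_i < w_c < w_a < w_e < w_k < w_p < w_t < w_f < w_d.
Counting 6 from the largest end gives w_e.

w_e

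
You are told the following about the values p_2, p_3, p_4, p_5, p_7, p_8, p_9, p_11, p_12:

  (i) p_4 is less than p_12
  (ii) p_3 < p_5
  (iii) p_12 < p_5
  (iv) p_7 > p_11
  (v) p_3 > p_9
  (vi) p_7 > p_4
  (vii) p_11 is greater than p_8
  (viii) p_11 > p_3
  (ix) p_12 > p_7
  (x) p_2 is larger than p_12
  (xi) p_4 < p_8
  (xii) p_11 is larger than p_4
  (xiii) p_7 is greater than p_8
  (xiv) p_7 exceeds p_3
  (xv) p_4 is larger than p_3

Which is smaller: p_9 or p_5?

p_9

p_9 < p_3 < p_4 < p_8 < p_11 < p_7 < p_12 < p_5, by transitivity through p_3, p_4, p_8, p_11, p_7, p_12.
So p_9 < p_5; p_9 is the smaller of the two.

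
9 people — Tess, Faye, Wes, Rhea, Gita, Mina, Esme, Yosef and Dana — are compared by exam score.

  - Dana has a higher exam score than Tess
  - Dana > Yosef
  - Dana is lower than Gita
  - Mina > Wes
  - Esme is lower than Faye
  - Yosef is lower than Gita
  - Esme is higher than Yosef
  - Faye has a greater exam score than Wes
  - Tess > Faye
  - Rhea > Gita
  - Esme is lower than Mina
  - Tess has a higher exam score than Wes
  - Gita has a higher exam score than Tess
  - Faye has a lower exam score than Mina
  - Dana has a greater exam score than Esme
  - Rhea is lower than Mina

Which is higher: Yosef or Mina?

Yosef < Esme and Esme < Faye give Yosef < Faye.
With Faye < Tess: Yosef < Esme < Faye < Tess.
With Tess < Dana: Yosef < Esme < Faye < Tess < Dana.
With Dana < Gita: Yosef < Esme < Faye < Tess < Dana < Gita.
With Gita < Rhea: Yosef < Esme < Faye < Tess < Dana < Gita < Rhea.
With Rhea < Mina: Yosef < Esme < Faye < Tess < Dana < Gita < Rhea < Mina.
So Yosef < Mina; Mina is the higher of the two.

Mina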